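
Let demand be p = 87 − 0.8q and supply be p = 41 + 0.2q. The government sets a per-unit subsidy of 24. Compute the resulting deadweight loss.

288

Competitive equilibrium: 87 − 0.8q = 41 + 0.2q → q* = 46, p* = 50.2.
The subsidy lowers effective supply by 24: p = 17 + 0.2q.
New quantity: 87 − 0.8q = 17 + 0.2q → q' = 70.
Overproduction Δq = 70 − 46 = 24; wedge = subsidy = 24.
Welfare loss = ½ × 24 × 24 = 288.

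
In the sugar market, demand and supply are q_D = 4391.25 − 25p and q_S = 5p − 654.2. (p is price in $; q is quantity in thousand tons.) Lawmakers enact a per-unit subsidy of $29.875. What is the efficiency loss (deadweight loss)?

In inverse form: demand p = 175.65 − 0.04q, supply p = 130.84 + 0.2q.
Competitive equilibrium: 175.65 − 0.04q = 130.84 + 0.2q → q* = 186.7083, p* = 168.1817.
The subsidy lowers effective supply by 29.875: p = 100.965 + 0.2q.
New quantity: 175.65 − 0.04q = 100.965 + 0.2q → q' = 311.1875.
Overproduction Δq = 311.1875 − 186.7083 = 124.4792; wedge = subsidy = 29.875.
The triangle = ½ × 124.4792 × 29.875 = $1859.41 thousand.

$1859.41 thousand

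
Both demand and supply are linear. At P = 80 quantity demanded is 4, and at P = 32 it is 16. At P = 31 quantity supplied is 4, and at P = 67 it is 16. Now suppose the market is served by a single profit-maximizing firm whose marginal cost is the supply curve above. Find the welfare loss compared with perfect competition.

56

Demand slope = (32 − 80)/(16 − 4) = −4, so P = 96 − 4Q.
Supply slope = (67 − 31)/(16 − 4) = 3, so P = 19 + 3Q.
Competitive equilibrium: 96 − 4Q = 19 + 3Q → Q* = 11, P* = 52.
Marginal revenue: MR = 96 − 8Q. Set MR = MC: 96 − 8Q = 19 + 3Q → Q_m = 7.
Price P_m = 96 − 4·7 = 68; MC(Q_m) = 19 + 3·7 = 40.
Competitive Q* = 11, so ΔQ = 4; wedge = 68 − 40 = 28.
DWL = ½ × 4 × 28 = 56.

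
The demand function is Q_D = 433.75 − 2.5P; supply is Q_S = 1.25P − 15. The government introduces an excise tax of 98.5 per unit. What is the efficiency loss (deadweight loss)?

4042.60

In inverse form: demand P = 173.5 − 0.4Q, supply P = 12 + 0.8Q.
Competitive equilibrium: 173.5 − 0.4Q = 12 + 0.8Q → Q* = 134.5833, P* = 119.6667.
With the tax, the buyer price exceeds the seller price by 98.5: (173.5 − 0.4Q) − (12 + 0.8Q) = 98.5 → Q' = 52.5.
ΔQ = 134.5833 − 52.5 = 82.0833; the wedge equals the tax, 98.5.
Welfare loss = ½ × 82.0833 × 98.5 = 4042.60.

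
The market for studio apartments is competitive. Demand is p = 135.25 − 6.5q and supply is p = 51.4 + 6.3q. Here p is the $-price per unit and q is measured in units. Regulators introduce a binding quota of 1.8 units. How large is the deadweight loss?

$144.45

Competitive equilibrium: 135.25 − 6.5q = 51.4 + 6.3q → q* = 6.5508, p* = 92.6699.
At q = 1.8: demand price = 135.25 − 6.5·1.8 = 123.55; supply price = 51.4 + 6.3·1.8 = 62.74.
Δq = 6.5508 − 1.8 = 4.7508; wedge = 123.55 − 62.74 = 60.81.
Deadweight loss = ½ × 4.7508 × 60.81 = $144.45.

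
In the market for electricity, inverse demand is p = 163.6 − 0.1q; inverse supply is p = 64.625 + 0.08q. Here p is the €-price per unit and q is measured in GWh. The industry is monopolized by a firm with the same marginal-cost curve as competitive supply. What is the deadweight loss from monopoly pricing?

€3470.82

Competitive equilibrium: 163.6 − 0.1q = 64.625 + 0.08q → q* = 549.8611, p* = 108.6139.
Marginal revenue: MR = 163.6 − 0.2q. Set MR = MC: 163.6 − 0.2q = 64.625 + 0.08q → q_m = 353.4821.
Price p_m = 163.6 − 0.1·353.4821 = 128.2518; MC(q_m) = 64.625 + 0.08·353.4821 = 92.9036.
Competitive q* = 549.8611, so Δq = 196.379; wedge = 128.2518 − 92.9036 = 35.3482.
Welfare loss = ½ × 196.379 × 35.3482 = €3470.82.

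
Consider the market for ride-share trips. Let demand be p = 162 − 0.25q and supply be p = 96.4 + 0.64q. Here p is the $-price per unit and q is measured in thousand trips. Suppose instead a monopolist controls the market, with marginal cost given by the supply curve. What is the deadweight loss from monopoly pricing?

Competitive equilibrium: 162 − 0.25q = 96.4 + 0.64q → q* = 73.7079, p* = 143.573.
Marginal revenue: MR = 162 − 0.5q. Set MR = MC: 162 − 0.5q = 96.4 + 0.64q → q_m = 57.5439.
Price p_m = 162 − 0.25·57.5439 = 147.614; MC(q_m) = 96.4 + 0.64·57.5439 = 133.2281.
Competitive q* = 73.7079, so Δq = 16.164; wedge = 147.614 − 133.2281 = 14.3859.
Deadweight loss = ½ × 16.164 × 14.3859 = $116.27 thousand.

$116.27 thousand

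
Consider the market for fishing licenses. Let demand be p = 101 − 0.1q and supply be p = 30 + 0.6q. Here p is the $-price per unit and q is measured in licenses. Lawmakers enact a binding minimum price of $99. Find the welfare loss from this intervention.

$2320.71

Competitive equilibrium: 101 − 0.1q = 30 + 0.6q → q* = 101.42857, p* = 90.85714.
At the floor p = 99, quantity demanded = (101 − 99)/0.1 = 20.
Sellers' marginal cost at q' = 20: 30 + 0.6·20 = 42.
Δq = 101.42857 − 20 = 81.42857; wedge = 99 − 42 = 57.
Welfare loss = ½ × 81.42857 × 57 = $2320.71.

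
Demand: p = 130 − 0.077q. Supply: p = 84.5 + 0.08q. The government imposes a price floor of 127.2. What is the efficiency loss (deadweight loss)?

Competitive equilibrium: 130 − 0.077q = 84.5 + 0.08q → q* = 289.8089, p* = 107.6847.
At the floor p = 127.2, quantity demanded = (130 − 127.2)/0.077 = 36.3636.
Sellers' marginal cost at q' = 36.3636: 84.5 + 0.08·36.3636 = 87.4091.
Δq = 289.8089 − 36.3636 = 253.4453; wedge = 127.2 − 87.4091 = 39.7909.
Deadweight loss = ½ × 253.4453 × 39.7909 = 5042.41.

5042.41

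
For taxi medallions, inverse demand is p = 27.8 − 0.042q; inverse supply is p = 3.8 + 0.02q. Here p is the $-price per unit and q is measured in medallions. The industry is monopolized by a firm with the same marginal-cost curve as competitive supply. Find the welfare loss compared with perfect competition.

Competitive equilibrium: 27.8 − 0.042q = 3.8 + 0.02q → q* = 387.0968, p* = 11.5419.
Marginal revenue: MR = 27.8 − 0.084q. Set MR = MC: 27.8 − 0.084q = 3.8 + 0.02q → q_m = 230.7692.
Price p_m = 27.8 − 0.042·230.7692 = 18.1077; MC(q_m) = 3.8 + 0.02·230.7692 = 8.4154.
Competitive q* = 387.0968, so Δq = 156.3276; wedge = 18.1077 − 8.4154 = 9.6923.
Welfare loss = ½ × 156.3276 × 9.6923 = $757.59.

$757.59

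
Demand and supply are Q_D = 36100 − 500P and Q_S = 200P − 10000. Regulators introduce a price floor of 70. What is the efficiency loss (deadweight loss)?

15017.86

In inverse form: demand P = 72.2 − 0.002Q, supply P = 50 + 0.005Q.
Competitive equilibrium: 72.2 − 0.002Q = 50 + 0.005Q → Q* = 3171.4286, P* = 65.8571.
At the floor P = 70, quantity demanded = (72.2 − 70)/0.002 = 1100.
Sellers' marginal cost at Q' = 1100: 50 + 0.005·1100 = 55.5.
ΔQ = 3171.4286 − 1100 = 2071.4286; wedge = 70 − 55.5 = 14.5.
Deadweight loss = ½ × 2071.4286 × 14.5 = 15017.86.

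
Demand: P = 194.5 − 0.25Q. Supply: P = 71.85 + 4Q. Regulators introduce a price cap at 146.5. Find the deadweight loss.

220.93

Competitive equilibrium: 194.5 − 0.25Q = 71.85 + 4Q → Q* = 28.8588, P* = 187.2853.
At the ceiling P = 146.5, quantity supplied = (146.5 − 71.85)/4 = 18.6625.
Willingness to pay at Q' = 18.6625: 194.5 − 0.25·18.6625 = 189.8344.
ΔQ = 28.8588 − 18.6625 = 10.1963; wedge = 189.8344 − 146.5 = 43.3344.
DWL = ½ × 10.1963 × 43.3344 = 220.93.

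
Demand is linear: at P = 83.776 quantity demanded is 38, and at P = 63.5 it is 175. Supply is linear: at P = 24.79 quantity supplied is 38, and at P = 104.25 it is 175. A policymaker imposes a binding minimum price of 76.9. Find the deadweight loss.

434.89

Demand slope = (63.5 − 83.776)/(175 − 38) = −0.148, so P = 89.4 − 0.148Q.
Supply slope = (104.25 − 24.79)/(175 − 38) = 0.58, so P = 2.75 + 0.58Q.
Competitive equilibrium: 89.4 − 0.148Q = 2.75 + 0.58Q → Q* = 119.0247, P* = 71.7843.
At the floor P = 76.9, quantity demanded = (89.4 − 76.9)/0.148 = 84.4595.
Sellers' marginal cost at Q' = 84.4595: 2.75 + 0.58·84.4595 = 51.7365.
ΔQ = 119.0247 − 84.4595 = 34.5652; wedge = 76.9 − 51.7365 = 25.1635.
Deadweight loss = ½ × 34.5652 × 25.1635 = 434.89.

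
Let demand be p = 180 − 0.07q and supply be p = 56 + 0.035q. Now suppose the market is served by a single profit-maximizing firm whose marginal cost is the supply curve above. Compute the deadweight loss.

Competitive equilibrium: 180 − 0.07q = 56 + 0.035q → q* = 1180.9524, p* = 97.3333.
Marginal revenue: MR = 180 − 0.14q. Set MR = MC: 180 − 0.14q = 56 + 0.035q → q_m = 708.5714.
Price p_m = 180 − 0.07·708.5714 = 130.4; MC(q_m) = 56 + 0.035·708.5714 = 80.8.
Competitive q* = 1180.9524, so Δq = 472.381; wedge = 130.4 − 80.8 = 49.6.
The triangle = ½ × 472.381 × 49.6 = 11715.05.

11715.05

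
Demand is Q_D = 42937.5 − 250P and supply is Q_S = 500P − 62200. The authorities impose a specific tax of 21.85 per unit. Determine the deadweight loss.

In inverse form: demand P = 171.75 − 0.004Q, supply P = 124.4 + 0.002Q.
Competitive equilibrium: 171.75 − 0.004Q = 124.4 + 0.002Q → Q* = 7891.6667, P* = 140.1833.
With the tax, the buyer price exceeds the seller price by 21.85: (171.75 − 0.004Q) − (124.4 + 0.002Q) = 21.85 → Q' = 4250.
ΔQ = 7891.6667 − 4250 = 3641.6667; the wedge equals the tax, 21.85.
Welfare loss = ½ × 3641.6667 × 21.85 = 39785.21.

39785.21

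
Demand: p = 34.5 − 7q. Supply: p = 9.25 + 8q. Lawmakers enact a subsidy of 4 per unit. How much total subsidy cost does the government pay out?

7.80

Competitive equilibrium: 34.5 − 7q = 9.25 + 8q → q* = 1.6833, p* = 22.7167.
The subsidy lowers effective supply by 4: p = 5.25 + 8q.
New quantity: 34.5 − 7q = 5.25 + 8q → q' = 1.95.
Total subsidy cost = 4 × 1.95 = 7.80.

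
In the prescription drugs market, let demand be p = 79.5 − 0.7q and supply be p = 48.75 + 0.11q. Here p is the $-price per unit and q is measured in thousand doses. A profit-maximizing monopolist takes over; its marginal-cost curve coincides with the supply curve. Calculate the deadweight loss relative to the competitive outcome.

Competitive equilibrium: 79.5 − 0.7q = 48.75 + 0.11q → q* = 37.96296, p* = 52.92593.
Marginal revenue: MR = 79.5 − 1.4q. Set MR = MC: 79.5 − 1.4q = 48.75 + 0.11q → q_m = 20.36424.
Price p_m = 79.5 − 0.7·20.36424 = 65.24503; MC(q_m) = 48.75 + 0.11·20.36424 = 50.99007.
Competitive q* = 37.96296, so Δq = 17.59872; wedge = 65.24503 − 50.99007 = 14.25496.
The triangle = ½ × 17.59872 × 14.25496 = $125.43 thousand.

$125.43 thousand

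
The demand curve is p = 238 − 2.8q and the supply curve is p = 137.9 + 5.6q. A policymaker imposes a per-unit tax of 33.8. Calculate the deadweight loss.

68

Competitive equilibrium: 238 − 2.8q = 137.9 + 5.6q → q* = 11.9167, p* = 204.6333.
With the tax, the buyer price exceeds the seller price by 33.8: (238 − 2.8q) − (137.9 + 5.6q) = 33.8 → q' = 7.8929.
Δq = 11.9167 − 7.8929 = 4.0238; the wedge equals the tax, 33.8.
The triangle = ½ × 4.0238 × 33.8 = 68.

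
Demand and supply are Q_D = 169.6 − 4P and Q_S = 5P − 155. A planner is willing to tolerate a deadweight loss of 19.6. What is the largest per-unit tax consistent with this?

In inverse form: demand P = 42.4 − 0.25Q, supply P = 31 + 0.2Q.
Competitive equilibrium: 42.4 − 0.25Q = 31 + 0.2Q → Q* = 25.3333, P* = 36.0667.
A tax t gives ΔQ = t/0.45 and wedge t, so DWL = t²/0.9.
t²/0.9 = 19.6 → t² = 17.64 → t = 4.2.

4.2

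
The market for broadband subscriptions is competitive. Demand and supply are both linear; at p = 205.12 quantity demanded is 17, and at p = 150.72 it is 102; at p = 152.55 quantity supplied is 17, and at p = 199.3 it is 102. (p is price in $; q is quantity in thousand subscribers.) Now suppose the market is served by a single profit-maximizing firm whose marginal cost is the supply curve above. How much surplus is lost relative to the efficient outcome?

Demand slope = (150.72 − 205.12)/(102 − 17) = −0.64, so p = 216 − 0.64q.
Supply slope = (199.3 − 152.55)/(102 − 17) = 0.55, so p = 143.2 + 0.55q.
Competitive equilibrium: 216 − 0.64q = 143.2 + 0.55q → q* = 61.1765, p* = 176.8471.
Marginal revenue: MR = 216 − 1.28q. Set MR = MC: 216 − 1.28q = 143.2 + 0.55q → q_m = 39.7814.
Price p_m = 216 − 0.64·39.7814 = 190.5399; MC(q_m) = 143.2 + 0.55·39.7814 = 165.0798.
Competitive q* = 61.1765, so Δq = 21.3951; wedge = 190.5399 − 165.0798 = 25.4601.
The triangle = ½ × 21.3951 × 25.4601 = $272.36 thousand.

$272.36 thousand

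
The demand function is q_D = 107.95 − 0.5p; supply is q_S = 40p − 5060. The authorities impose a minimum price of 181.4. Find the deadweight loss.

732.55

In inverse form: demand p = 215.9 − 2q, supply p = 126.5 + 0.025q.
Competitive equilibrium: 215.9 − 2q = 126.5 + 0.025q → q* = 44.1481, p* = 127.6037.
At the floor p = 181.4, quantity demanded = (215.9 − 181.4)/2 = 17.25.
Sellers' marginal cost at q' = 17.25: 126.5 + 0.025·17.25 = 126.9313.
Δq = 44.1481 − 17.25 = 26.8981; wedge = 181.4 − 126.9313 = 54.4687.
Welfare loss = ½ × 26.8981 × 54.4687 = 732.55.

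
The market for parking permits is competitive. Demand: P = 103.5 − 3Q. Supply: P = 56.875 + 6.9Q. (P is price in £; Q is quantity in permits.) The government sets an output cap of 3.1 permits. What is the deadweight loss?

£12.82

Competitive equilibrium: 103.5 − 3Q = 56.875 + 6.9Q → Q* = 4.7096, P* = 89.3712.
At Q = 3.1: demand price = 103.5 − 3·3.1 = 94.2; supply price = 56.875 + 6.9·3.1 = 78.265.
ΔQ = 4.7096 − 3.1 = 1.6096; wedge = 94.2 − 78.265 = 15.935.
Welfare loss = ½ × 1.6096 × 15.935 = £12.82.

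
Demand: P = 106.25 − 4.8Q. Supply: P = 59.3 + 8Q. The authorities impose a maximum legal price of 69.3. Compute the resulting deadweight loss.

37.42

Competitive equilibrium: 106.25 − 4.8Q = 59.3 + 8Q → Q* = 3.668, P* = 88.6438.
At the ceiling P = 69.3, quantity supplied = (69.3 − 59.3)/8 = 1.25.
Willingness to pay at Q' = 1.25: 106.25 − 4.8·1.25 = 100.25.
ΔQ = 3.668 − 1.25 = 2.418; wedge = 100.25 − 69.3 = 30.95.
Deadweight loss = ½ × 2.418 × 30.95 = 37.42.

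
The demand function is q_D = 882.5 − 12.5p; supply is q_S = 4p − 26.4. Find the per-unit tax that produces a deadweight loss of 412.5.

In inverse form: demand p = 70.6 − 0.08q, supply p = 6.6 + 0.25q.
Competitive equilibrium: 70.6 − 0.08q = 6.6 + 0.25q → q* = 193.9394, p* = 55.0848.
A tax t gives Δq = t/0.33 and wedge t, so DWL = t²/0.66.
t²/0.66 = 412.5 → t² = 272.25 → t = 16.5.

16.5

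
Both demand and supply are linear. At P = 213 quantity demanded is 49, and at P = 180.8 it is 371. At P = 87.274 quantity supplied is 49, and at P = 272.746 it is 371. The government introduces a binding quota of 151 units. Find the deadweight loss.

2384.09

Demand slope = (180.8 − 213)/(371 − 49) = −0.1, so P = 217.9 − 0.1Q.
Supply slope = (272.746 − 87.274)/(371 − 49) = 0.576, so P = 59.05 + 0.576Q.
Competitive equilibrium: 217.9 − 0.1Q = 59.05 + 0.576Q → Q* = 234.9852, P* = 194.4015.
At Q = 151: demand price = 217.9 − 0.1·151 = 202.8; supply price = 59.05 + 0.576·151 = 146.026.
ΔQ = 234.9852 − 151 = 83.9852; wedge = 202.8 − 146.026 = 56.774.
The triangle = ½ × 83.9852 × 56.774 = 2384.09.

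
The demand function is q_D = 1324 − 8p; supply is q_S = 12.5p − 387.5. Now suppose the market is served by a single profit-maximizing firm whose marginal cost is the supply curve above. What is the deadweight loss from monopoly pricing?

In inverse form: demand p = 165.5 − 0.125q, supply p = 31 + 0.08q.
Competitive equilibrium: 165.5 − 0.125q = 31 + 0.08q → q* = 656.09756, p* = 83.4878.
Marginal revenue: MR = 165.5 − 0.25q. Set MR = MC: 165.5 − 0.25q = 31 + 0.08q → q_m = 407.57576.
Price p_m = 165.5 − 0.125·407.57576 = 114.55303; MC(q_m) = 31 + 0.08·407.57576 = 63.60606.
Competitive q* = 656.09756, so Δq = 248.5218; wedge = 114.55303 − 63.60606 = 50.94697.
Deadweight loss = ½ × 248.5218 × 50.94697 = 6330.72.

6330.72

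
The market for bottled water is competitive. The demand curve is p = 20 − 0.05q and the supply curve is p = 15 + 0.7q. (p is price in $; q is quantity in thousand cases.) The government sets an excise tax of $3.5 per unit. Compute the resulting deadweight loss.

$8.17 thousand

Competitive equilibrium: 20 − 0.05q = 15 + 0.7q → q* = 6.6667, p* = 19.6667.
With the tax, the buyer price exceeds the seller price by 3.5: (20 − 0.05q) − (15 + 0.7q) = 3.5 → q' = 2.
Δq = 6.6667 − 2 = 4.6667; the wedge equals the tax, 3.5.
The triangle = ½ × 4.6667 × 3.5 = $8.17 thousand.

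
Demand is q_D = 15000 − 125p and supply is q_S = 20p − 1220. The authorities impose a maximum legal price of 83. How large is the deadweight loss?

9663.02

In inverse form: demand p = 120 − 0.008q, supply p = 61 + 0.05q.
Competitive equilibrium: 120 − 0.008q = 61 + 0.05q → q* = 1017.2414, p* = 111.8621.
At the ceiling p = 83, quantity supplied = (83 − 61)/0.05 = 440.
Willingness to pay at q' = 440: 120 − 0.008·440 = 116.48.
Δq = 1017.2414 − 440 = 577.2414; wedge = 116.48 − 83 = 33.48.
DWL = ½ × 577.2414 × 33.48 = 9663.02.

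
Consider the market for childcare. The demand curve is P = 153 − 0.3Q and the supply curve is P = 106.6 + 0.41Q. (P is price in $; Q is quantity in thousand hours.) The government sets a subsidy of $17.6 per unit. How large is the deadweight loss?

$218.14 thousand

Competitive equilibrium: 153 − 0.3Q = 106.6 + 0.41Q → Q* = 65.3521, P* = 133.3944.
The subsidy lowers effective supply by 17.6: P = 89 + 0.41Q.
New quantity: 153 − 0.3Q = 89 + 0.41Q → Q' = 90.1408.
Overproduction ΔQ = 90.1408 − 65.3521 = 24.7887; wedge = subsidy = 17.6.
The triangle = ½ × 24.7887 × 17.6 = $218.14 thousand.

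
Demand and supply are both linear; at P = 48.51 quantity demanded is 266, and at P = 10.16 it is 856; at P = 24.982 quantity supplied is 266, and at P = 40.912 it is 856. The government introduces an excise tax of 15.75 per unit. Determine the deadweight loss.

1348.17

Demand slope = (10.16 − 48.51)/(856 − 266) = −0.065, so P = 65.8 − 0.065Q.
Supply slope = (40.912 − 24.982)/(856 − 266) = 0.027, so P = 17.8 + 0.027Q.
Competitive equilibrium: 65.8 − 0.065Q = 17.8 + 0.027Q → Q* = 521.7391, P* = 31.887.
With the tax, the buyer price exceeds the seller price by 15.75: (65.8 − 0.065Q) − (17.8 + 0.027Q) = 15.75 → Q' = 350.5435.
ΔQ = 521.7391 − 350.5435 = 171.1956; the wedge equals the tax, 15.75.
Deadweight loss = ½ × 171.1956 × 15.75 = 1348.17.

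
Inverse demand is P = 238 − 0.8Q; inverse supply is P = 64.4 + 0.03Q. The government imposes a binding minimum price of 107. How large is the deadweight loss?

Competitive equilibrium: 238 − 0.8Q = 64.4 + 0.03Q → Q* = 209.1566, P* = 70.6747.
At the floor P = 107, quantity demanded = (238 − 107)/0.8 = 163.75.
Sellers' marginal cost at Q' = 163.75: 64.4 + 0.03·163.75 = 69.3125.
ΔQ = 209.1566 − 163.75 = 45.4066; wedge = 107 − 69.3125 = 37.6875.
The triangle = ½ × 45.4066 × 37.6875 = 855.63.

855.63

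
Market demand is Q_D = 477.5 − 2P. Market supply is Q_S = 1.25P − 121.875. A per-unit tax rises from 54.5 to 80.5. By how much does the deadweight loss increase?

In inverse form: demand P = 238.75 − 0.5Q, supply P = 97.5 + 0.8Q.
Competitive equilibrium: 238.75 − 0.5Q = 97.5 + 0.8Q → Q* = 108.6538, P* = 184.4231.
For a per-unit tax t: ΔQ = t/1.3, so DWL = ½·t·(t/1.3) = t²/2.6.
At t = 54.5: DWL = 1142.404. At t = 80.5: DWL = 2492.404.
Increase = 2492.404 − 1142.404 = 1350.

1350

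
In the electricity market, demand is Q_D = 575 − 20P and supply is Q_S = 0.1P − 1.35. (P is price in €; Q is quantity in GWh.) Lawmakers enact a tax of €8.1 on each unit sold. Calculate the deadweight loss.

€3.26

In inverse form: demand P = 28.75 − 0.05Q, supply P = 13.5 + 10Q.
Competitive equilibrium: 28.75 − 0.05Q = 13.5 + 10Q → Q* = 1.5174, P* = 28.6741.
With the tax, the buyer price exceeds the seller price by 8.1: (28.75 − 0.05Q) − (13.5 + 10Q) = 8.1 → Q' = 0.7114.
ΔQ = 1.5174 − 0.7114 = 0.806; the wedge equals the tax, 8.1.
The triangle = ½ × 0.806 × 8.1 = €3.26.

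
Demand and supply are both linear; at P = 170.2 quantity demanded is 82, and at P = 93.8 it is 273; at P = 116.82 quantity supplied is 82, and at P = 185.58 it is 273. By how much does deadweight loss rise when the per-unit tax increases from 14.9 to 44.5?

1156.74

Demand slope = (93.8 − 170.2)/(273 − 82) = −0.4, so P = 203 − 0.4Q.
Supply slope = (185.58 − 116.82)/(273 − 82) = 0.36, so P = 87.3 + 0.36Q.
Competitive equilibrium: 203 − 0.4Q = 87.3 + 0.36Q → Q* = 152.2368, P* = 142.1053.
For a per-unit tax t: ΔQ = t/0.76, so DWL = ½·t·(t/0.76) = t²/1.52.
At t = 14.9: DWL = 146.059. At t = 44.5: DWL = 1302.796.
Increase = 1302.796 − 146.059 = 1156.74.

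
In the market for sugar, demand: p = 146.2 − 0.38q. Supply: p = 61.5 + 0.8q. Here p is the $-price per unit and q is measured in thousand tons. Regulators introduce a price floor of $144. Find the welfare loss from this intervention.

$2569.28 thousand

Competitive equilibrium: 146.2 − 0.38q = 61.5 + 0.8q → q* = 71.7797, p* = 118.9237.
At the floor p = 144, quantity demanded = (146.2 − 144)/0.38 = 5.7895.
Sellers' marginal cost at q' = 5.7895: 61.5 + 0.8·5.7895 = 66.1316.
Δq = 71.7797 − 5.7895 = 65.9902; wedge = 144 − 66.1316 = 77.8684.
Welfare loss = ½ × 65.9902 × 77.8684 = $2569.28 thousand.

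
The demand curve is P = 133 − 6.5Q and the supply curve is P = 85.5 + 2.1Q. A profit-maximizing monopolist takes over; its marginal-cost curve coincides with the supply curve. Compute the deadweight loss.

Competitive equilibrium: 133 − 6.5Q = 85.5 + 2.1Q → Q* = 5.5233, P* = 97.0988.
Marginal revenue: MR = 133 − 13Q. Set MR = MC: 133 − 13Q = 85.5 + 2.1Q → Q_m = 3.1457.
Price P_m = 133 − 6.5·3.1457 = 112.553; MC(Q_m) = 85.5 + 2.1·3.1457 = 92.106.
Competitive Q* = 5.5233, so ΔQ = 2.3776; wedge = 112.553 − 92.106 = 20.447.
Deadweight loss = ½ × 2.3776 × 20.447 = 24.31.

24.31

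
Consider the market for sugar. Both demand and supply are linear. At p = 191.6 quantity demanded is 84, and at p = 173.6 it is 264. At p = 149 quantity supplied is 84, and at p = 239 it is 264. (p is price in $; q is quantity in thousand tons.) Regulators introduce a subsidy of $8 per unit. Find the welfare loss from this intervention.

$53.33 thousand

Demand slope = (173.6 − 191.6)/(264 − 84) = −0.1, so p = 200 − 0.1q.
Supply slope = (239 − 149)/(264 − 84) = 0.5, so p = 107 + 0.5q.
Competitive equilibrium: 200 − 0.1q = 107 + 0.5q → q* = 155, p* = 184.5.
The subsidy lowers effective supply by 8: p = 99 + 0.5q.
New quantity: 200 − 0.1q = 99 + 0.5q → q' = 168.3333.
Overproduction Δq = 168.3333 − 155 = 13.3333; wedge = subsidy = 8.
Deadweight loss = ½ × 13.3333 × 8 = $53.33 thousand.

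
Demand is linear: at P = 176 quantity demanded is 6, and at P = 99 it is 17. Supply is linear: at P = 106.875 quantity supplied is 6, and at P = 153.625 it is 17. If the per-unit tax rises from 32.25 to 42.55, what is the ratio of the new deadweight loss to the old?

Demand slope = (99 − 176)/(17 − 6) = −7, so P = 218 − 7Q.
Supply slope = (153.625 − 106.875)/(17 − 6) = 4.25, so P = 81.375 + 4.25Q.
Competitive equilibrium: 218 − 7Q = 81.375 + 4.25Q → Q* = 12.1444, P* = 132.9889.
For a per-unit tax t: ΔQ = t/11.25, so DWL = ½·t·(t/11.25) = t²/22.5.
At t = 32.25: DWL = 46.225. At t = 42.55: DWL = 80.467.
Ratio = (42.55/32.25)² = 1.741.

1.741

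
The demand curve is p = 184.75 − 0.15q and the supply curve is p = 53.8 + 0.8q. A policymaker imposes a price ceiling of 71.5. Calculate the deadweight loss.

6360.46

Competitive equilibrium: 184.75 − 0.15q = 53.8 + 0.8q → q* = 137.84211, p* = 164.07368.
At the ceiling p = 71.5, quantity supplied = (71.5 − 53.8)/0.8 = 22.125.
Willingness to pay at q' = 22.125: 184.75 − 0.15·22.125 = 181.43125.
Δq = 137.84211 − 22.125 = 115.71711; wedge = 181.43125 − 71.5 = 109.93125.
Welfare loss = ½ × 115.71711 × 109.93125 = 6360.46.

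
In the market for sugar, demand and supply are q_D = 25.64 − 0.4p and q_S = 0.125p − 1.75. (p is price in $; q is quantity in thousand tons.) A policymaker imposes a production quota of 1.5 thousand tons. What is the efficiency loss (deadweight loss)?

In inverse form: demand p = 64.1 − 2.5q, supply p = 14 + 8q.
Competitive equilibrium: 64.1 − 2.5q = 14 + 8q → q* = 4.7714, p* = 52.1714.
At q = 1.5: demand price = 64.1 − 2.5·1.5 = 60.35; supply price = 14 + 8·1.5 = 26.
Δq = 4.7714 − 1.5 = 3.2714; wedge = 60.35 − 26 = 34.35.
The triangle = ½ × 3.2714 × 34.35 = $56.19 thousand.

$56.19 thousand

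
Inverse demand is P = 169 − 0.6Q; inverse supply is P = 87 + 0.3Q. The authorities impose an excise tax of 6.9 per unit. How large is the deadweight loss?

26.45

Competitive equilibrium: 169 − 0.6Q = 87 + 0.3Q → Q* = 91.1111, P* = 114.3333.
With the tax, the buyer price exceeds the seller price by 6.9: (169 − 0.6Q) − (87 + 0.3Q) = 6.9 → Q' = 83.4444.
ΔQ = 91.1111 − 83.4444 = 7.6667; the wedge equals the tax, 6.9.
Deadweight loss = ½ × 7.6667 × 6.9 = 26.45.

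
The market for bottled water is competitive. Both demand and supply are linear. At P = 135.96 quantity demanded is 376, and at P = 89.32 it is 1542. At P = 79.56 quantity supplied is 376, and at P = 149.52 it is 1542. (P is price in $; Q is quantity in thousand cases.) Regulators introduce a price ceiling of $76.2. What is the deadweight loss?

Demand slope = (89.32 − 135.96)/(1542 − 376) = −0.04, so P = 151 − 0.04Q.
Supply slope = (149.52 − 79.56)/(1542 − 376) = 0.06, so P = 57 + 0.06Q.
Competitive equilibrium: 151 − 0.04Q = 57 + 0.06Q → Q* = 940, P* = 113.4.
At the ceiling P = 76.2, quantity supplied = (76.2 − 57)/0.06 = 320.
Willingness to pay at Q' = 320: 151 − 0.04·320 = 138.2.
ΔQ = 940 − 320 = 620; wedge = 138.2 − 76.2 = 62.
The triangle = ½ × 620 × 62 = $19220 thousand.

$19220 thousand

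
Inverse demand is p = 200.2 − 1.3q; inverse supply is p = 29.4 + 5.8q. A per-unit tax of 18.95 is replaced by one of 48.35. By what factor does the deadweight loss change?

Competitive equilibrium: 200.2 − 1.3q = 29.4 + 5.8q → q* = 24.0563, p* = 168.9268.
For a per-unit tax t: Δq = t/7.1, so DWL = ½·t·(t/7.1) = t²/14.2.
At t = 18.95: DWL = 25.289. At t = 48.35: DWL = 164.628.
Ratio = (48.35/18.95)² = 6.510.

6.510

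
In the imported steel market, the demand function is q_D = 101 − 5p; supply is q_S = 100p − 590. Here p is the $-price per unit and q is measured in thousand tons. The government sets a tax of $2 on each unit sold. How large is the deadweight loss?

$9.52 thousand

In inverse form: demand p = 20.2 − 0.2q, supply p = 5.9 + 0.01q.
Competitive equilibrium: 20.2 − 0.2q = 5.9 + 0.01q → q* = 68.0952, p* = 6.581.
With the tax, the buyer price exceeds the seller price by 2: (20.2 − 0.2q) − (5.9 + 0.01q) = 2 → q' = 58.5714.
Δq = 68.0952 − 58.5714 = 9.5238; the wedge equals the tax, 2.
DWL = ½ × 9.5238 × 2 = $9.52 thousand.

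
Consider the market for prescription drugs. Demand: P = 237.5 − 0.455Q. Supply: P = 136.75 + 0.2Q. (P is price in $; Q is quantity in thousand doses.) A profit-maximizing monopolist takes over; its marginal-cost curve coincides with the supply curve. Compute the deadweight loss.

Competitive equilibrium: 237.5 − 0.455Q = 136.75 + 0.2Q → Q* = 153.8168, P* = 167.5134.
Marginal revenue: MR = 237.5 − 0.91Q. Set MR = MC: 237.5 − 0.91Q = 136.75 + 0.2Q → Q_m = 90.7658.
Price P_m = 237.5 − 0.455·90.7658 = 196.2016; MC(Q_m) = 136.75 + 0.2·90.7658 = 154.9032.
Competitive Q* = 153.8168, so ΔQ = 63.051; wedge = 196.2016 − 154.9032 = 41.2984.
Deadweight loss = ½ × 63.051 × 41.2984 = $1301.95 thousand.

$1301.95 thousand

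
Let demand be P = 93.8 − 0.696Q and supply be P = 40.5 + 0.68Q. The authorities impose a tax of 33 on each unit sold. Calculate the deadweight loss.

395.71

Competitive equilibrium: 93.8 − 0.696Q = 40.5 + 0.68Q → Q* = 38.7355, P* = 66.8401.
With the tax, the buyer price exceeds the seller price by 33: (93.8 − 0.696Q) − (40.5 + 0.68Q) = 33 → Q' = 14.7529.
ΔQ = 38.7355 − 14.7529 = 23.9826; the wedge equals the tax, 33.
DWL = ½ × 23.9826 × 33 = 395.71.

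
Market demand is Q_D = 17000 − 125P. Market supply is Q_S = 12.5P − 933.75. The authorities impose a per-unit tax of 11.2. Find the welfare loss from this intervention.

In inverse form: demand P = 136 − 0.008Q, supply P = 74.7 + 0.08Q.
Competitive equilibrium: 136 − 0.008Q = 74.7 + 0.08Q → Q* = 696.5909, P* = 130.4273.
With the tax, the buyer price exceeds the seller price by 11.2: (136 − 0.008Q) − (74.7 + 0.08Q) = 11.2 → Q' = 569.3182.
ΔQ = 696.5909 − 569.3182 = 127.2727; the wedge equals the tax, 11.2.
DWL = ½ × 127.2727 × 11.2 = 712.73.

712.73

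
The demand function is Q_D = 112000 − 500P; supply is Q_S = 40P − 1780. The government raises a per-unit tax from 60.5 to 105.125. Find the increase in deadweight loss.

136870.66

In inverse form: demand P = 224 − 0.002Q, supply P = 44.5 + 0.025Q.
Competitive equilibrium: 224 − 0.002Q = 44.5 + 0.025Q → Q* = 6648.1481, P* = 210.7037.
For a per-unit tax t: ΔQ = t/0.027, so DWL = ½·t·(t/0.027) = t²/0.054.
At t = 60.5: DWL = 67782.407. At t = 105.125: DWL = 204653.067.
Increase = 204653.067 − 67782.407 = 136870.66.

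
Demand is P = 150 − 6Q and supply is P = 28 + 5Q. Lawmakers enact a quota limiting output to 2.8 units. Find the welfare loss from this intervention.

Competitive equilibrium: 150 − 6Q = 28 + 5Q → Q* = 11.0909, P* = 83.4545.
At Q = 2.8: demand price = 150 − 6·2.8 = 133.2; supply price = 28 + 5·2.8 = 42.
ΔQ = 11.0909 − 2.8 = 8.2909; wedge = 133.2 − 42 = 91.2.
Welfare loss = ½ × 8.2909 × 91.2 = 378.07.

378.07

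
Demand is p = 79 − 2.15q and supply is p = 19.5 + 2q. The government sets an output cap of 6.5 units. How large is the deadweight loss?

Competitive equilibrium: 79 − 2.15q = 19.5 + 2q → q* = 14.3373, p* = 48.1747.
At q = 6.5: demand price = 79 − 2.15·6.5 = 65.025; supply price = 19.5 + 2·6.5 = 32.5.
Δq = 14.3373 − 6.5 = 7.8373; wedge = 65.025 − 32.5 = 32.525.
Welfare loss = ½ × 7.8373 × 32.525 = 127.45.

127.45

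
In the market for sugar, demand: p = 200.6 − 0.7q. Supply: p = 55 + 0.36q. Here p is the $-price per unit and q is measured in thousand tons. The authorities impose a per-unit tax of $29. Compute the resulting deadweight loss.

Competitive equilibrium: 200.6 − 0.7q = 55 + 0.36q → q* = 137.3585, p* = 104.4491.
With the tax, the buyer price exceeds the seller price by 29: (200.6 − 0.7q) − (55 + 0.36q) = 29 → q' = 110.
Δq = 137.3585 − 110 = 27.3585; the wedge equals the tax, 29.
The triangle = ½ × 27.3585 × 29 = $396.70 thousand.

$396.70 thousand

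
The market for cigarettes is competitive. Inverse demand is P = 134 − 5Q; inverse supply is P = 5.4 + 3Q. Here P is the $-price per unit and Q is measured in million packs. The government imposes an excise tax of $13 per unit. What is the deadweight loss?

Competitive equilibrium: 134 − 5Q = 5.4 + 3Q → Q* = 16.075, P* = 53.625.
With the tax, the buyer price exceeds the seller price by 13: (134 − 5Q) − (5.4 + 3Q) = 13 → Q' = 14.45.
ΔQ = 16.075 − 14.45 = 1.625; the wedge equals the tax, 13.
DWL = ½ × 1.625 × 13 = $10.56 million.

$10.56 million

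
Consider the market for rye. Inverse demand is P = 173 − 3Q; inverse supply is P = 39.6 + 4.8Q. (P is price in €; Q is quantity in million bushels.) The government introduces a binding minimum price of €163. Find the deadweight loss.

€739.41 million

Competitive equilibrium: 173 − 3Q = 39.6 + 4.8Q → Q* = 17.1026, P* = 121.6923.
At the floor P = 163, quantity demanded = (173 − 163)/3 = 3.3333.
Sellers' marginal cost at Q' = 3.3333: 39.6 + 4.8·3.3333 = 55.5998.
ΔQ = 17.1026 − 3.3333 = 13.7693; wedge = 163 − 55.5998 = 107.4002.
Deadweight loss = ½ × 13.7693 × 107.4002 = €739.41 million.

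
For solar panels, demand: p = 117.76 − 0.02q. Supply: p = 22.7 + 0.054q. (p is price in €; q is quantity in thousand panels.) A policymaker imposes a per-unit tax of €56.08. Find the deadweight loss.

Competitive equilibrium: 117.76 − 0.02q = 22.7 + 0.054q → q* = 1284.5946, p* = 92.0681.
With the tax, the buyer price exceeds the seller price by 56.08: (117.76 − 0.02q) − (22.7 + 0.054q) = 56.08 → q' = 526.7568.
Δq = 1284.5946 − 526.7568 = 757.8378; the wedge equals the tax, 56.08.
Deadweight loss = ½ × 757.8378 × 56.08 = €21249.77 thousand.

€21249.77 thousand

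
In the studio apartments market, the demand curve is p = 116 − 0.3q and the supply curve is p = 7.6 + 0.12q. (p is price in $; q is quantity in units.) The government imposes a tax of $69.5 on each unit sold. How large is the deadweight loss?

Competitive equilibrium: 116 − 0.3q = 7.6 + 0.12q → q* = 258.0952, p* = 38.5714.
With the tax, the buyer price exceeds the seller price by 69.5: (116 − 0.3q) − (7.6 + 0.12q) = 69.5 → q' = 92.619.
Δq = 258.0952 − 92.619 = 165.4762; the wedge equals the tax, 69.5.
The triangle = ½ × 165.4762 × 69.5 = $5750.30.

$5750.30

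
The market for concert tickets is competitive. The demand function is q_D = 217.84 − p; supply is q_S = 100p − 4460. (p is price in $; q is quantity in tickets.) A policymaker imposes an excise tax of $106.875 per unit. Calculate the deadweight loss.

In inverse form: demand p = 217.84 − q, supply p = 44.6 + 0.01q.
Competitive equilibrium: 217.84 − q = 44.6 + 0.01q → q* = 171.5248, p* = 46.3152.
With the tax, the buyer price exceeds the seller price by 106.875: (217.84 − q) − (44.6 + 0.01q) = 106.875 → q' = 65.7079.
Δq = 171.5248 − 65.7079 = 105.8169; the wedge equals the tax, 106.875.
Welfare loss = ½ × 105.8169 × 106.875 = $5654.59.

$5654.59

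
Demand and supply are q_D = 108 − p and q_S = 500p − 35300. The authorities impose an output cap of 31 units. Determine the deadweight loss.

20.05

In inverse form: demand p = 108 − q, supply p = 70.6 + 0.002q.
Competitive equilibrium: 108 − q = 70.6 + 0.002q → q* = 37.32535, p* = 70.67465.
At q = 31: demand price = 108 − 1·31 = 77; supply price = 70.6 + 0.002·31 = 70.662.
Δq = 37.32535 − 31 = 6.32535; wedge = 77 − 70.662 = 6.338.
DWL = ½ × 6.32535 × 6.338 = 20.05.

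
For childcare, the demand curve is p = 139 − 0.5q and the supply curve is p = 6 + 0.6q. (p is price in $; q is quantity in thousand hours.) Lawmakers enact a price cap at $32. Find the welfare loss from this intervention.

$3309.90 thousand

Competitive equilibrium: 139 − 0.5q = 6 + 0.6q → q* = 120.9091, p* = 78.5455.
At the ceiling p = 32, quantity supplied = (32 − 6)/0.6 = 43.3333.
Willingness to pay at q' = 43.3333: 139 − 0.5·43.3333 = 117.3334.
Δq = 120.9091 − 43.3333 = 77.5758; wedge = 117.3334 − 32 = 85.3334.
Deadweight loss = ½ × 77.5758 × 85.3334 = $3309.90 thousand.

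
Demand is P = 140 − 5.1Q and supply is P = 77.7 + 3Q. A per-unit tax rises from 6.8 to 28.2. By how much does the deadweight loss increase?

46.23

Competitive equilibrium: 140 − 5.1Q = 77.7 + 3Q → Q* = 7.6914, P* = 100.7741.
For a per-unit tax t: ΔQ = t/8.1, so DWL = ½·t·(t/8.1) = t²/16.2.
At t = 6.8: DWL = 2.8543. At t = 28.2: DWL = 49.0889.
Increase = 49.0889 − 2.8543 = 46.23.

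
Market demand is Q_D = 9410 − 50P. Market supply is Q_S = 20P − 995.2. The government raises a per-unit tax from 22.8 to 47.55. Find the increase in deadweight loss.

In inverse form: demand P = 188.2 − 0.02Q, supply P = 49.76 + 0.05Q.
Competitive equilibrium: 188.2 − 0.02Q = 49.76 + 0.05Q → Q* = 1977.7143, P* = 148.6457.
For a per-unit tax t: ΔQ = t/0.07, so DWL = ½·t·(t/0.07) = t²/0.14.
At t = 22.8: DWL = 3713.143. At t = 47.55: DWL = 16150.018.
Increase = 16150.018 − 3713.143 = 12436.875.

12436.875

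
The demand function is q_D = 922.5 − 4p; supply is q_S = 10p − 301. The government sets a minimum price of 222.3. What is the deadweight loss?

In inverse form: demand p = 230.625 − 0.25q, supply p = 30.1 + 0.1q.
Competitive equilibrium: 230.625 − 0.25q = 30.1 + 0.1q → q* = 572.92857, p* = 87.39286.
At the floor p = 222.3, quantity demanded = (230.625 − 222.3)/0.25 = 33.3.
Sellers' marginal cost at q' = 33.3: 30.1 + 0.1·33.3 = 33.43.
Δq = 572.92857 − 33.3 = 539.62857; wedge = 222.3 − 33.43 = 188.87.
The triangle = ½ × 539.62857 × 188.87 = 50959.82.

50959.82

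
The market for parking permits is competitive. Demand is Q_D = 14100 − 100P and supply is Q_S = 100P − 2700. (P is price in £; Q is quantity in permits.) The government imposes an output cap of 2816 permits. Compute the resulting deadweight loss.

£83174.56

In inverse form: demand P = 141 − 0.01Q, supply P = 27 + 0.01Q.
Competitive equilibrium: 141 − 0.01Q = 27 + 0.01Q → Q* = 5700, P* = 84.
At Q = 2816: demand price = 141 − 0.01·2816 = 112.84; supply price = 27 + 0.01·2816 = 55.16.
ΔQ = 5700 − 2816 = 2884; wedge = 112.84 − 55.16 = 57.68.
The triangle = ½ × 2884 × 57.68 = £83174.56.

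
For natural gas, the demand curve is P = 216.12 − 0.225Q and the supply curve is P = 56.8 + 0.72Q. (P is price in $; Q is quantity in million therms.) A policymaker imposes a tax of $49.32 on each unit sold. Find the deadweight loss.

Competitive equilibrium: 216.12 − 0.225Q = 56.8 + 0.72Q → Q* = 168.5926, P* = 178.1867.
With the tax, the buyer price exceeds the seller price by 49.32: (216.12 − 0.225Q) − (56.8 + 0.72Q) = 49.32 → Q' = 116.4021.
ΔQ = 168.5926 − 116.4021 = 52.1905; the wedge equals the tax, 49.32.
Welfare loss = ½ × 52.1905 × 49.32 = $1287.02 million.

$1287.02 million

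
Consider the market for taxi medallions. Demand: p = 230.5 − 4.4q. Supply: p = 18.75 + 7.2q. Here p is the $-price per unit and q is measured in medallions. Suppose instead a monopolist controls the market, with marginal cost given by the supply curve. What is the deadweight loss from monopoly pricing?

$146.16

Competitive equilibrium: 230.5 − 4.4q = 18.75 + 7.2q → q* = 18.2543, p* = 150.181.
Marginal revenue: MR = 230.5 − 8.8q. Set MR = MC: 230.5 − 8.8q = 18.75 + 7.2q → q_m = 13.2344.
Price p_m = 230.5 − 4.4·13.2344 = 172.2686; MC(q_m) = 18.75 + 7.2·13.2344 = 114.0377.
Competitive q* = 18.2543, so Δq = 5.0199; wedge = 172.2686 − 114.0377 = 58.2309.
Deadweight loss = ½ × 5.0199 × 58.2309 = $146.16.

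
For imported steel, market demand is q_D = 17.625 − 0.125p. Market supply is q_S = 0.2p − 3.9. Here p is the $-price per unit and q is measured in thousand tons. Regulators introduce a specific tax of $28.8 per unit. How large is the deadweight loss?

$31.90 thousand

In inverse form: demand p = 141 − 8q, supply p = 19.5 + 5q.
Competitive equilibrium: 141 − 8q = 19.5 + 5q → q* = 9.3462, p* = 66.2308.
With the tax, the buyer price exceeds the seller price by 28.8: (141 − 8q) − (19.5 + 5q) = 28.8 → q' = 7.1308.
Δq = 9.3462 − 7.1308 = 2.2154; the wedge equals the tax, 28.8.
Deadweight loss = ½ × 2.2154 × 28.8 = $31.90 thousand.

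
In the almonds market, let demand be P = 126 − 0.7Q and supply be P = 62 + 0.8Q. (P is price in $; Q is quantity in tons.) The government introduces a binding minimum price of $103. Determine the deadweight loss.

Competitive equilibrium: 126 − 0.7Q = 62 + 0.8Q → Q* = 42.6667, P* = 96.1333.
At the floor P = 103, quantity demanded = (126 − 103)/0.7 = 32.8571.
Sellers' marginal cost at Q' = 32.8571: 62 + 0.8·32.8571 = 88.2857.
ΔQ = 42.6667 − 32.8571 = 9.8096; wedge = 103 − 88.2857 = 14.7143.
Deadweight loss = ½ × 9.8096 × 14.7143 = $72.17.

$72.17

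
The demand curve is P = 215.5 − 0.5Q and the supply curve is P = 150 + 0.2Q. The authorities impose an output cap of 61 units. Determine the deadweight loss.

371.31

Competitive equilibrium: 215.5 − 0.5Q = 150 + 0.2Q → Q* = 93.5714, P* = 168.7143.
At Q = 61: demand price = 215.5 − 0.5·61 = 185; supply price = 150 + 0.2·61 = 162.2.
ΔQ = 93.5714 − 61 = 32.5714; wedge = 185 − 162.2 = 22.8.
Welfare loss = ½ × 32.5714 × 22.8 = 371.31.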